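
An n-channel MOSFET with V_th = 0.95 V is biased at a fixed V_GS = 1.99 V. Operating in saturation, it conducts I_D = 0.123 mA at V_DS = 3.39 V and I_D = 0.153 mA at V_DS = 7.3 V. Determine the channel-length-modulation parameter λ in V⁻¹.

With V_GS fixed, I_D ∝ (1 + λ V_DS) in saturation, so I_D2/I_D1 = (1 + λ V_DS2)/(1 + λ V_DS1).
0.153/0.123 = 1.244 = (1 + 7.3 λ)/(1 + 3.39 λ).
Solving: λ (I_D1 V_DS2 − I_D2 V_DS1) = I_D2 − I_D1, so λ = (0.153 − 0.123) / (0.123 × 7.3 − 0.153 × 3.39) = 0.03 / 0.379 = 0.0791 V⁻¹.

λ = 0.0791 V⁻¹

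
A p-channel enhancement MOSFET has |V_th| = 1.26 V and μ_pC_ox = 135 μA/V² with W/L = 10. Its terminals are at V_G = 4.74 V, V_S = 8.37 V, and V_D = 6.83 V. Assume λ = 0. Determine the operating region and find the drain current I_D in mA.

Triode; I_D = 3.33 mA

V_SG = V_S − V_G = 8.37 − 4.74 = 3.63 V; V_SD = V_S − V_D = 8.37 − 6.83 = 1.54 V.
k_p = μ_pC_ox · (W/L) = 1.35 mA/V².
V_ov = V_SG − |V_th| = 3.63 − 1.26 = 2.37 V.
Since V_SD = 1.54 V < V_ov = 2.37 V, the device is in the triode region.
I_D = k_p [V_ov · V_SD − ½ V_SD²] = 1.35 × [2.37 × 1.54 − 0.5 × 1.54²] = 3.33 mA.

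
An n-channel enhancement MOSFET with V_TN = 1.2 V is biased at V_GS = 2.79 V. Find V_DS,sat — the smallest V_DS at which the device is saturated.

V_DS,sat = 1.59 V

The boundary between triode and saturation is V_DS = V_GS − V_TN = V_ov.
V_ov = 2.79 − 1.2 = 1.59 V.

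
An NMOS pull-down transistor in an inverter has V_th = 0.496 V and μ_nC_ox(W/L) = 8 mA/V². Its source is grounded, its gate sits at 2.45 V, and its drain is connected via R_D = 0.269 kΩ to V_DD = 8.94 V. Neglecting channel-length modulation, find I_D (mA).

V_GS = V_G = 2.45 V, so V_ov = 2.45 − 0.496 = 1.95 V.
Assume saturation: I_D = ½ k_n V_ov² = 0.5 × 8 × 1.95² = 15.3 mA, giving V_DS = V_DD − I_D R_D = 8.94 − 15.3 × 0.269 = 4.83 V.
V_DS = 4.83 V ≥ V_ov = 1.95 V, confirming saturation.

I_D = 15.3 mA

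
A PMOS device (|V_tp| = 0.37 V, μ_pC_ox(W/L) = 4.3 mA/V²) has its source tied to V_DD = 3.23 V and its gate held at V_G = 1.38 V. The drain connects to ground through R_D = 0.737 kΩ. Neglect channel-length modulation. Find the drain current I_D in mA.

V_SG = V_DD − V_G = 3.23 − 1.38 = 1.85 V, so V_ov = 1.85 − 0.37 = 1.48 V.
Assume saturation: I_D = ½ k_p V_ov² = 0.5 × 4.3 × 1.48² = 4.71 mA, giving V_SD = V_DD − I_D R_D = 3.23 − 4.71 × 0.737 = -0.241 V.
But -0.241 V < V_ov = 1.48 V, so the device is actually in triode.
In triode I_D = k_p[V_ov V_SD − ½ V_SD²] and I_D = (V_DD − V_SD)/R_D. Equating: 1.58 V_SD² − 5.69 V_SD + 3.23 = 0, giving V_SD = 0.707 V (the root below V_ov).
I_D = (3.23 − 0.707) / 0.737 = 3.42 mA.

I_D = 3.42 mA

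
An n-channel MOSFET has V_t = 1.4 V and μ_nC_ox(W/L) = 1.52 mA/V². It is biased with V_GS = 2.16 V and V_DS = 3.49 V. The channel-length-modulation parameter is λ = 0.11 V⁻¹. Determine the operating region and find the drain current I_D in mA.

Saturation; I_D = 0.607 mA

V_ov = V_GS − V_t = 2.16 − 1.4 = 0.76 V.
Since V_DS = 3.49 V ≥ V_ov = 0.76 V, the device is in saturation.
I_D = ½ k_n V_ov² (1 + λ V_DS) = 0.5 × 1.52 × 0.76² × (1 + 0.11 × 3.49) = 0.607 mA.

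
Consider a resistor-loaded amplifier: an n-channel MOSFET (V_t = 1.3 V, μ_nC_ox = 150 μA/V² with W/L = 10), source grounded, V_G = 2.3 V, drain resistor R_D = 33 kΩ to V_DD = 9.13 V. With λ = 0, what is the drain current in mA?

I_D = 0.271 mA

V_GS = V_G = 2.3 V, so V_ov = 2.3 − 1.3 = 1 V.
k_n = μ_nC_ox · (W/L) = 1.5 mA/V².
Assume saturation: I_D = ½ k_n V_ov² = 0.5 × 1.5 × 1² = 0.75 mA, giving V_DS = V_DD − I_D R_D = 9.13 − 0.75 × 33 = -15.6 V.
But -15.6 V < V_ov = 1 V, so the device is actually in triode.
In triode I_D = k_n[V_ov V_DS − ½ V_DS²] and I_D = (V_DD − V_DS)/R_D. Equating: 24.8 V_DS² − 50.5 V_DS + 9.13 = 0, giving V_DS = 0.2 V (the root below V_ov).
I_D = (9.13 − 0.2) / 33 = 0.271 mA.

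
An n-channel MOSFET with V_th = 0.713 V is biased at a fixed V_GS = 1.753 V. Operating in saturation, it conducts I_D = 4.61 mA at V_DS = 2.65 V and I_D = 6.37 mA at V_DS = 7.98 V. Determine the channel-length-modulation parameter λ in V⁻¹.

With V_GS fixed, I_D ∝ (1 + λ V_DS) in saturation, so I_D2/I_D1 = (1 + λ V_DS2)/(1 + λ V_DS1).
6.37/4.61 = 1.382 = (1 + 7.98 λ)/(1 + 2.65 λ).
Solving: λ (I_D1 V_DS2 − I_D2 V_DS1) = I_D2 − I_D1, so λ = (6.37 − 4.61) / (4.61 × 7.98 − 6.37 × 2.65) = 1.76 / 19.9 = 0.0884 V⁻¹.

λ = 0.0884 V⁻¹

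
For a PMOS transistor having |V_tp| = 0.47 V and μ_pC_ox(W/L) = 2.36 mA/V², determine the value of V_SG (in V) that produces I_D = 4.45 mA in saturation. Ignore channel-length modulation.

In saturation I_D = ½ k_p (V_SG − |V_tp|)², so V_SG − |V_tp| = √(2 I_D / k_p) = √(2 × 4.45 / 2.36) = 1.94 V.
V_SG = 0.47 + 1.94 = 2.41 V.

V_SG = 2.41 V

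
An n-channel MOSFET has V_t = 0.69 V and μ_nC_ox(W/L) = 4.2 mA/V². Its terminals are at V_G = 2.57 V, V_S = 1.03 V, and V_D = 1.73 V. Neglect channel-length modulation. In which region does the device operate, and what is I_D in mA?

Triode; I_D = 1.47 mA

V_GS = V_G − V_S = 2.57 − 1.03 = 1.54 V; V_DS = V_D − V_S = 1.73 − 1.03 = 0.7 V.
V_ov = V_GS − V_t = 1.54 − 0.69 = 0.85 V.
Since V_DS = 0.7 V < V_ov = 0.85 V, the device is in the triode region.
I_D = k_n [V_ov · V_DS − ½ V_DS²] = 4.2 × [0.85 × 0.7 − 0.5 × 0.7²] = 1.47 mA.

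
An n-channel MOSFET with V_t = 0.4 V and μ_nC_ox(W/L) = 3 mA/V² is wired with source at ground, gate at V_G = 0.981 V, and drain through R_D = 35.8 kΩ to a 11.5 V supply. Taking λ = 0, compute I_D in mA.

I_D = 0.315 mA

V_GS = V_G = 0.981 V, so V_ov = 0.981 − 0.4 = 0.581 V.
Assume saturation: I_D = ½ k_n V_ov² = 0.5 × 3 × 0.581² = 0.506 mA, giving V_DS = V_DD − I_D R_D = 11.5 − 0.506 × 35.8 = -6.63 V.
But -6.63 V < V_ov = 0.581 V, so the device is actually in triode.
In triode I_D = k_n[V_ov V_DS − ½ V_DS²] and I_D = (V_DD − V_DS)/R_D. Equating: 53.7 V_DS² − 63.4 V_DS + 11.5 = 0, giving V_DS = 0.224 V (the root below V_ov).
I_D = (11.5 − 0.224) / 35.8 = 0.315 mA.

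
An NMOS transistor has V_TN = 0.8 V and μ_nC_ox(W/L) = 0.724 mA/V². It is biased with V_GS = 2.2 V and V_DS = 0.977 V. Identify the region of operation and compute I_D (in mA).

Triode; I_D = 0.645 mA

V_ov = V_GS − V_TN = 2.2 − 0.8 = 1.4 V.
Since V_DS = 0.977 V < V_ov = 1.4 V, the device is in the triode region.
I_D = k_n [V_ov · V_DS − ½ V_DS²] = 0.724 × [1.4 × 0.977 − 0.5 × 0.977²] = 0.645 mA.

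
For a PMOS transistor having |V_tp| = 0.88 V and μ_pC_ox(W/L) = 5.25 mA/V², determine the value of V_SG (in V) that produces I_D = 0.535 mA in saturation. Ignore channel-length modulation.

V_SG = 1.33 V

In saturation I_D = ½ k_p (V_SG − |V_tp|)², so V_SG − |V_tp| = √(2 I_D / k_p) = √(2 × 0.535 / 5.25) = 0.451 V.
V_SG = 0.88 + 0.451 = 1.33 V.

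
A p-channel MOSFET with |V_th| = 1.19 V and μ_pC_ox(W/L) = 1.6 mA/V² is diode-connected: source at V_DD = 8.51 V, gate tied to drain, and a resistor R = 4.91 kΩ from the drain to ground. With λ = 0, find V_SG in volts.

V_SG = 2.43 V

With gate tied to drain, V_SG = V_SD ≥ V_SG − |V_th|, so the device is in saturation.
KCL at the drain: ½ k_p (V_SG − |V_th|)² = (V_DD − V_SG)/R.
Let x = V_SG − 1.19. Then 3.93 x² + x − 7.32 = 0, giving x = 1.24 V (positive root), so V_SG = 2.43 V.
I_D = (V_DD − V_SG)/R = (8.51 − 2.43) / 4.91 = 1.24 mA.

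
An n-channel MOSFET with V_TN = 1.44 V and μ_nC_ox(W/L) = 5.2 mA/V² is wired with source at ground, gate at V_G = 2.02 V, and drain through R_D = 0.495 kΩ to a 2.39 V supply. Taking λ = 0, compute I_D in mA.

I_D = 0.875 mA

V_GS = V_G = 2.02 V, so V_ov = 2.02 − 1.44 = 0.58 V.
Assume saturation: I_D = ½ k_n V_ov² = 0.5 × 5.2 × 0.58² = 0.875 mA, giving V_DS = V_DD − I_D R_D = 2.39 − 0.875 × 0.495 = 1.96 V.
V_DS = 1.96 V ≥ V_ov = 0.58 V, confirming saturation.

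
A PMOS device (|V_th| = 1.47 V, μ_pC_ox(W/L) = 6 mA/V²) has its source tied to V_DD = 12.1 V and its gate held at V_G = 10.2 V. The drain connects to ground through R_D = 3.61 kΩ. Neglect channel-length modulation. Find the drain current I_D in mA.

I_D = 0.555 mA

V_SG = V_DD − V_G = 12.1 − 10.2 = 1.9 V, so V_ov = 1.9 − 1.47 = 0.43 V.
Assume saturation: I_D = ½ k_p V_ov² = 0.5 × 6 × 0.43² = 0.555 mA, giving V_SD = V_DD − I_D R_D = 12.1 − 0.555 × 3.61 = 10.1 V.
V_SD = 10.1 V ≥ V_ov = 0.43 V, confirming saturation.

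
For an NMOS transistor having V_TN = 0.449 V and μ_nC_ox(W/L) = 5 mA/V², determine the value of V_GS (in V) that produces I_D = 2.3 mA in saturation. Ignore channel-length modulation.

V_GS = 1.41 V

In saturation I_D = ½ k_n (V_GS − V_TN)², so V_GS − V_TN = √(2 I_D / k_n) = √(2 × 2.3 / 5) = 0.959 V.
V_GS = 0.449 + 0.959 = 1.41 V.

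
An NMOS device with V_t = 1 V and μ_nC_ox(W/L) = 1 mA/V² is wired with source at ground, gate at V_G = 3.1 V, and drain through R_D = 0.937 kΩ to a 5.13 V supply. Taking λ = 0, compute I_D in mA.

I_D = 2.21 mA

V_GS = V_G = 3.1 V, so V_ov = 3.1 − 1 = 2.1 V.
Assume saturation: I_D = ½ k_n V_ov² = 0.5 × 1 × 2.1² = 2.21 mA, giving V_DS = V_DD − I_D R_D = 5.13 − 2.21 × 0.937 = 3.06 V.
V_DS = 3.06 V ≥ V_ov = 2.1 V, confirming saturation.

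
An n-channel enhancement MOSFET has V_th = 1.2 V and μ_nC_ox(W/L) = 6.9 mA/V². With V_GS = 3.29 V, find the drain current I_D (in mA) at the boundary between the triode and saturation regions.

At the boundary V_DS = V_ov = V_GS − V_th = 3.29 − 1.2 = 2.09 V.
I_D = ½ k_n V_ov² = 0.5 × 6.9 × 2.09² = 15.1 mA.

I_D = 15.1 mA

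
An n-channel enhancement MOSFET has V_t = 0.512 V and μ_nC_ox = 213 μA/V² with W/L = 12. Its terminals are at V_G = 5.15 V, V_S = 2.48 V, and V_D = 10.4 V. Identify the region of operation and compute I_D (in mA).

V_GS = V_G − V_S = 5.15 − 2.48 = 2.67 V; V_DS = V_D − V_S = 10.4 − 2.48 = 7.92 V.
k_n = μ_nC_ox · (W/L) = 2.556 mA/V².
V_ov = V_GS − V_t = 2.67 − 0.512 = 2.16 V.
Since V_DS = 7.92 V ≥ V_ov = 2.16 V, the device is in saturation.
I_D = ½ k_n V_ov² = 0.5 × 2.556 × 2.16² = 5.95 mA.

Saturation; I_D = 5.95 mA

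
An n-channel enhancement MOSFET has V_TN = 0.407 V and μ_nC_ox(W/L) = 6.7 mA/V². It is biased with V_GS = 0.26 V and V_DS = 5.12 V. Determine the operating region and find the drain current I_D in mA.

V_GS = 0.26 V < V_TN = 0.407 V, so the transistor is in cutoff.

Cutoff; I_D = 0 mA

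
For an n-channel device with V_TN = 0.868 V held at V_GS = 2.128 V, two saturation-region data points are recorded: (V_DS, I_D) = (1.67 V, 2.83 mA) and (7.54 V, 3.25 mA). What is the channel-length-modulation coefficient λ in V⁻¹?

λ = 0.0264 V⁻¹

With V_GS fixed, I_D ∝ (1 + λ V_DS) in saturation, so I_D2/I_D1 = (1 + λ V_DS2)/(1 + λ V_DS1).
3.25/2.83 = 1.148 = (1 + 7.54 λ)/(1 + 1.67 λ).
Solving: λ (I_D1 V_DS2 − I_D2 V_DS1) = I_D2 − I_D1, so λ = (3.25 − 2.83) / (2.83 × 7.54 − 3.25 × 1.67) = 0.42 / 15.9 = 0.0264 V⁻¹.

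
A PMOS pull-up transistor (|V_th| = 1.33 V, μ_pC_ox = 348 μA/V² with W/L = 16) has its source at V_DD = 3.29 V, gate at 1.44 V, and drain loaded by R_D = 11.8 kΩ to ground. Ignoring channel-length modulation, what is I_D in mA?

V_SG = V_DD − V_G = 3.29 − 1.44 = 1.85 V, so V_ov = 1.85 − 1.33 = 0.52 V.
k_p = μ_pC_ox · (W/L) = 5.568 mA/V².
Assume saturation: I_D = ½ k_p V_ov² = 0.5 × 5.568 × 0.52² = 0.753 mA, giving V_SD = V_DD − I_D R_D = 3.29 − 0.753 × 11.8 = -5.59 V.
But -5.59 V < V_ov = 0.52 V, so the device is actually in triode.
In triode I_D = k_p[V_ov V_SD − ½ V_SD²] and I_D = (V_DD − V_SD)/R_D. Equating: 32.9 V_SD² − 35.17 V_SD + 3.29 = 0, giving V_SD = 0.104 V (the root below V_ov).
I_D = (3.29 − 0.104) / 11.8 = 0.27 mA.

I_D = 0.270 mA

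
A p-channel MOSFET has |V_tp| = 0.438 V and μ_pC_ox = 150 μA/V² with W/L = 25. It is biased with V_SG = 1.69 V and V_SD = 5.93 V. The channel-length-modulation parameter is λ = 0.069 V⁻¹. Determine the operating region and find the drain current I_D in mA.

Saturation; I_D = 4.14 mA

k_p = μ_pC_ox · (W/L) = 3.75 mA/V².
V_ov = V_SG − |V_tp| = 1.69 − 0.438 = 1.25 V.
Since V_SD = 5.93 V ≥ V_ov = 1.25 V, the device is in saturation.
I_D = ½ k_p V_ov² (1 + λ V_SD) = 0.5 × 3.75 × 1.25² × (1 + 0.069 × 5.93) = 4.14 mA.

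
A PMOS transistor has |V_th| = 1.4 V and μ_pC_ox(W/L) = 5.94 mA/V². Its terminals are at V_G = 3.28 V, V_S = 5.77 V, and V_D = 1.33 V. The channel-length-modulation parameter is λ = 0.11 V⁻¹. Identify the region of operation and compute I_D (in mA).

Saturation; I_D = 5.25 mA

V_SG = V_S − V_G = 5.77 − 3.28 = 2.49 V; V_SD = V_S − V_D = 5.77 − 1.33 = 4.44 V.
V_ov = V_SG − |V_th| = 2.49 − 1.4 = 1.09 V.
Since V_SD = 4.44 V ≥ V_ov = 1.09 V, the device is in saturation.
I_D = ½ k_p V_ov² (1 + λ V_SD) = 0.5 × 5.94 × 1.09² × (1 + 0.11 × 4.44) = 5.25 mA.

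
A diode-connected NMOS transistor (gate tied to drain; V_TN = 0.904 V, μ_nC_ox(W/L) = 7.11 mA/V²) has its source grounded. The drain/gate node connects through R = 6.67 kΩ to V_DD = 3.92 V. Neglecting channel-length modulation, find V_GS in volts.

V_GS = 1.24 V

With gate tied to drain, V_GS = V_DS ≥ V_GS − V_TN, so the device is in saturation.
KCL at the drain: ½ k_n (V_GS − V_TN)² = (V_DD − V_GS)/R.
Let x = V_GS − 0.904. Then 23.7 x² + x − 3.016 = 0, giving x = 0.336 V (positive root), so V_GS = 1.24 V.
I_D = (V_DD − V_GS)/R = (3.92 − 1.24) / 6.67 = 0.402 mA.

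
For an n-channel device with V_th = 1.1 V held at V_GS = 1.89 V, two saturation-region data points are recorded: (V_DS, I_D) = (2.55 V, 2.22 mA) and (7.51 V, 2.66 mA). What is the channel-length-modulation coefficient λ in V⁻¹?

With V_GS fixed, I_D ∝ (1 + λ V_DS) in saturation, so I_D2/I_D1 = (1 + λ V_DS2)/(1 + λ V_DS1).
2.66/2.22 = 1.198 = (1 + 7.51 λ)/(1 + 2.55 λ).
Solving: λ (I_D1 V_DS2 − I_D2 V_DS1) = I_D2 − I_D1, so λ = (2.66 − 2.22) / (2.22 × 7.51 − 2.66 × 2.55) = 0.44 / 9.89 = 0.0445 V⁻¹.

λ = 0.0445 V⁻¹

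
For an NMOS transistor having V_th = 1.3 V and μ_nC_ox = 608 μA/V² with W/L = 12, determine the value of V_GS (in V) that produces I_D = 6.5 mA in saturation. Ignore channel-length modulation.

V_GS = 2.63 V

k_n = μ_nC_ox · (W/L) = 7.296 mA/V².
In saturation I_D = ½ k_n (V_GS − V_th)², so V_GS − V_th = √(2 I_D / k_n) = √(2 × 6.5 / 7.296) = 1.33 V.
V_GS = 1.3 + 1.33 = 2.63 V.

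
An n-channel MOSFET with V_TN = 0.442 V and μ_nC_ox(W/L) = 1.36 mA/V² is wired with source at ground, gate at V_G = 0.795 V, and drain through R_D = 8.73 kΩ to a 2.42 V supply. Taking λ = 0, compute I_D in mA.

V_GS = V_G = 0.795 V, so V_ov = 0.795 − 0.442 = 0.353 V.
Assume saturation: I_D = ½ k_n V_ov² = 0.5 × 1.36 × 0.353² = 0.0847 mA, giving V_DS = V_DD − I_D R_D = 2.42 − 0.0847 × 8.73 = 1.68 V.
V_DS = 1.68 V ≥ V_ov = 0.353 V, confirming saturation.

I_D = 0.0847 mA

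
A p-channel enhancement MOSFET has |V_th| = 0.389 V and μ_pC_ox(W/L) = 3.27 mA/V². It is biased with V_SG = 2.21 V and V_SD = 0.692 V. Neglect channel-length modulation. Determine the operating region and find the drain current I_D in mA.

Triode; I_D = 3.34 mA

V_ov = V_SG − |V_th| = 2.21 − 0.389 = 1.82 V.
Since V_SD = 0.692 V < V_ov = 1.82 V, the device is in the triode region.
I_D = k_p [V_ov · V_SD − ½ V_SD²] = 3.27 × [1.82 × 0.692 − 0.5 × 0.692²] = 3.34 mA.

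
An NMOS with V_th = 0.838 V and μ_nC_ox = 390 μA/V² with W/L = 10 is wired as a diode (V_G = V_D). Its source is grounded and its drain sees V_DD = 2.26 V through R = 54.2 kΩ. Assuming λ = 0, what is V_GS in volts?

With gate tied to drain, V_GS = V_DS ≥ V_GS − V_th, so the device is in saturation.
k_n = μ_nC_ox · (W/L) = 3.9 mA/V².
KCL at the drain: ½ k_n (V_GS − V_th)² = (V_DD − V_GS)/R.
Let x = V_GS − 0.838. Then 106 x² + x − 1.422 = 0, giving x = 0.111 V (positive root), so V_GS = 0.949 V.
I_D = (V_DD − V_GS)/R = (2.26 − 0.949) / 54.2 = 0.0242 mA.

V_GS = 0.949 V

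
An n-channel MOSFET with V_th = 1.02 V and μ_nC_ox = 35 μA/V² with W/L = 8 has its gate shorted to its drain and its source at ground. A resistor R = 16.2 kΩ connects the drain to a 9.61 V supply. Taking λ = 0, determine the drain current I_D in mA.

I_D = 0.423 mA

With gate tied to drain, V_GS = V_DS ≥ V_GS − V_th, so the device is in saturation.
k_n = μ_nC_ox · (W/L) = 0.28 mA/V².
KCL at the drain: ½ k_n (V_GS − V_th)² = (V_DD − V_GS)/R.
Let x = V_GS − 1.02. Then 2.27 x² + x − 8.59 = 0, giving x = 1.74 V (positive root), so V_GS = 2.76 V.
I_D = (V_DD − V_GS)/R = (9.61 − 2.76) / 16.2 = 0.423 mA.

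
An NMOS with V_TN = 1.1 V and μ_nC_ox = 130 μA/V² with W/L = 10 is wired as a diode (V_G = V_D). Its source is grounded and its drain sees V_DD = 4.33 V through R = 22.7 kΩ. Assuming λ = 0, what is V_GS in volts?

V_GS = 1.54 V

With gate tied to drain, V_GS = V_DS ≥ V_GS − V_TN, so the device is in saturation.
k_n = μ_nC_ox · (W/L) = 1.3 mA/V².
KCL at the drain: ½ k_n (V_GS − V_TN)² = (V_DD − V_GS)/R.
Let x = V_GS − 1.1. Then 14.8 x² + x − 3.23 = 0, giving x = 0.435 V (positive root), so V_GS = 1.54 V.
I_D = (V_DD − V_GS)/R = (4.33 − 1.54) / 22.7 = 0.123 mA.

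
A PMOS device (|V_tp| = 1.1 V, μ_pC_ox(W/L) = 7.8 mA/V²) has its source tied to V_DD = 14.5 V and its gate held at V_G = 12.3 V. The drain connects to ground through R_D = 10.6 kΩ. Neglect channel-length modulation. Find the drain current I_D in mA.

I_D = 1.35 mA

V_SG = V_DD − V_G = 14.5 − 12.3 = 2.2 V, so V_ov = 2.2 − 1.1 = 1.1 V.
Assume saturation: I_D = ½ k_p V_ov² = 0.5 × 7.8 × 1.1² = 4.72 mA, giving V_SD = V_DD − I_D R_D = 14.5 − 4.72 × 10.6 = -35.5 V.
But -35.5 V < V_ov = 1.1 V, so the device is actually in triode.
In triode I_D = k_p[V_ov V_SD − ½ V_SD²] and I_D = (V_DD − V_SD)/R_D. Equating: 41.3 V_SD² − 91.95 V_SD + 14.5 = 0, giving V_SD = 0.171 V (the root below V_ov).
I_D = (14.5 − 0.171) / 10.6 = 1.35 mA.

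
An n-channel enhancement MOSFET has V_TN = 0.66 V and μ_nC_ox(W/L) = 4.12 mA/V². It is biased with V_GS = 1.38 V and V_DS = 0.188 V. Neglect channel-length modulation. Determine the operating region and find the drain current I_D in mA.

V_ov = V_GS − V_TN = 1.38 − 0.66 = 0.72 V.
Since V_DS = 0.188 V < V_ov = 0.72 V, the device is in the triode region.
I_D = k_n [V_ov · V_DS − ½ V_DS²] = 4.12 × [0.72 × 0.188 − 0.5 × 0.188²] = 0.485 mA.

Triode; I_D = 0.485 mA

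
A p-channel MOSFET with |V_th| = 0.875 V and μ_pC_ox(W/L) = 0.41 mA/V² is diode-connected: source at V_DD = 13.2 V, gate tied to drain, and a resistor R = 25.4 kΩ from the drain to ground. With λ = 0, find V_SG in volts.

With gate tied to drain, V_SG = V_SD ≥ V_SG − |V_th|, so the device is in saturation.
KCL at the drain: ½ k_p (V_SG − |V_th|)² = (V_DD − V_SG)/R.
Let x = V_SG − 0.875. Then 5.21 x² + x − 12.32 = 0, giving x = 1.45 V (positive root), so V_SG = 2.32 V.
I_D = (V_DD − V_SG)/R = (13.2 − 2.32) / 25.4 = 0.428 mA.

V_SG = 2.32 V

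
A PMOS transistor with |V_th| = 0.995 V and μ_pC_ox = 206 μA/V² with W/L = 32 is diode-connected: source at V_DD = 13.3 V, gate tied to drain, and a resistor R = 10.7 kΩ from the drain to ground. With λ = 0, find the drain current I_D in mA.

I_D = 1.10 mA

With gate tied to drain, V_SG = V_SD ≥ V_SG − |V_th|, so the device is in saturation.
k_p = μ_pC_ox · (W/L) = 6.592 mA/V².
KCL at the drain: ½ k_p (V_SG − |V_th|)² = (V_DD − V_SG)/R.
Let x = V_SG − 0.995. Then 35.3 x² + x − 12.31 = 0, giving x = 0.577 V (positive root), so V_SG = 1.57 V.
I_D = (V_DD − V_SG)/R = (13.3 − 1.57) / 10.7 = 1.1 mA.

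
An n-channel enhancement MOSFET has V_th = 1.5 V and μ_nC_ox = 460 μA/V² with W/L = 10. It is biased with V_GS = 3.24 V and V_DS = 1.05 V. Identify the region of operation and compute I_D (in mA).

k_n = μ_nC_ox · (W/L) = 4.6 mA/V².
V_ov = V_GS − V_th = 3.24 − 1.5 = 1.74 V.
Since V_DS = 1.05 V < V_ov = 1.74 V, the device is in the triode region.
I_D = k_n [V_ov · V_DS − ½ V_DS²] = 4.6 × [1.74 × 1.05 − 0.5 × 1.05²] = 5.87 mA.

Triode; I_D = 5.87 mA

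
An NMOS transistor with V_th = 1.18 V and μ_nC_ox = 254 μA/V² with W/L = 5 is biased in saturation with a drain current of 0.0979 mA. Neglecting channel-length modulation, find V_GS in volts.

V_GS = 1.57 V

k_n = μ_nC_ox · (W/L) = 1.27 mA/V².
In saturation I_D = ½ k_n (V_GS − V_th)², so V_GS − V_th = √(2 I_D / k_n) = √(2 × 0.0979 / 1.27) = 0.393 V.
V_GS = 1.18 + 0.393 = 1.57 V.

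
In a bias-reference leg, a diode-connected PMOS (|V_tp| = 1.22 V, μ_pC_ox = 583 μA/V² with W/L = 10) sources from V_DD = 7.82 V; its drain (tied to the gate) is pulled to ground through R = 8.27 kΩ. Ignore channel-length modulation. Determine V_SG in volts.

With gate tied to drain, V_SG = V_SD ≥ V_SG − |V_tp|, so the device is in saturation.
k_p = μ_pC_ox · (W/L) = 5.83 mA/V².
KCL at the drain: ½ k_p (V_SG − |V_tp|)² = (V_DD − V_SG)/R.
Let x = V_SG − 1.22. Then 24.1 x² + x − 6.6 = 0, giving x = 0.503 V (positive root), so V_SG = 1.72 V.
I_D = (V_DD − V_SG)/R = (7.82 − 1.72) / 8.27 = 0.737 mA.

V_SG = 1.72 V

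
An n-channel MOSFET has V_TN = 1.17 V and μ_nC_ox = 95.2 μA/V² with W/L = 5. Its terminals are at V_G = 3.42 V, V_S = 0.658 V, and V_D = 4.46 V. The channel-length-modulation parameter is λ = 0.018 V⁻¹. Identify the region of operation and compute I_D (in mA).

Saturation; I_D = 0.644 mA

V_GS = V_G − V_S = 3.42 − 0.658 = 2.76 V; V_DS = V_D − V_S = 4.46 − 0.658 = 3.8 V.
k_n = μ_nC_ox · (W/L) = 0.476 mA/V².
V_ov = V_GS − V_TN = 2.76 − 1.17 = 1.59 V.
Since V_DS = 3.8 V ≥ V_ov = 1.59 V, the device is in saturation.
I_D = ½ k_n V_ov² (1 + λ V_DS) = 0.5 × 0.476 × 1.59² × (1 + 0.018 × 3.8) = 0.644 mA.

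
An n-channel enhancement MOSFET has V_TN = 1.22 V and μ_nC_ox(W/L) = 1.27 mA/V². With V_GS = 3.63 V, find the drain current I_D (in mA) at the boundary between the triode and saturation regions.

I_D = 3.69 mA

At the boundary V_DS = V_ov = V_GS − V_TN = 3.63 − 1.22 = 2.41 V.
I_D = ½ k_n V_ov² = 0.5 × 1.27 × 2.41² = 3.69 mA.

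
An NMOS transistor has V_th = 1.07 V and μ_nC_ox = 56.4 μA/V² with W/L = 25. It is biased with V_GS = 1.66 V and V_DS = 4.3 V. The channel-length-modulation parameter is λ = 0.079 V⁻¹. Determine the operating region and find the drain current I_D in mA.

Saturation; I_D = 0.329 mA

k_n = μ_nC_ox · (W/L) = 1.41 mA/V².
V_ov = V_GS − V_th = 1.66 − 1.07 = 0.59 V.
Since V_DS = 4.3 V ≥ V_ov = 0.59 V, the device is in saturation.
I_D = ½ k_n V_ov² (1 + λ V_DS) = 0.5 × 1.41 × 0.59² × (1 + 0.079 × 4.3) = 0.329 mA.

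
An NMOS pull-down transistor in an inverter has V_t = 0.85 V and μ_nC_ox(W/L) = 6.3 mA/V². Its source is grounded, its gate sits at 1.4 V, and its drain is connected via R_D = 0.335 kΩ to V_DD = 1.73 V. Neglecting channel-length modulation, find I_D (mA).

V_GS = V_G = 1.4 V, so V_ov = 1.4 − 0.85 = 0.55 V.
Assume saturation: I_D = ½ k_n V_ov² = 0.5 × 6.3 × 0.55² = 0.953 mA, giving V_DS = V_DD − I_D R_D = 1.73 − 0.953 × 0.335 = 1.41 V.
V_DS = 1.41 V ≥ V_ov = 0.55 V, confirming saturation.

I_D = 0.953 mA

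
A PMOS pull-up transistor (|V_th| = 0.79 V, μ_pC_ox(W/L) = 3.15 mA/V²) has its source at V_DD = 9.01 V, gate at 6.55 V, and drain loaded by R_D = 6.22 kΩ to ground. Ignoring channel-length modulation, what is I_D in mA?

I_D = 1.40 mA

V_SG = V_DD − V_G = 9.01 − 6.55 = 2.46 V, so V_ov = 2.46 − 0.79 = 1.67 V.
Assume saturation: I_D = ½ k_p V_ov² = 0.5 × 3.15 × 1.67² = 4.39 mA, giving V_SD = V_DD − I_D R_D = 9.01 − 4.39 × 6.22 = -18.3 V.
But -18.3 V < V_ov = 1.67 V, so the device is actually in triode.
In triode I_D = k_p[V_ov V_SD − ½ V_SD²] and I_D = (V_DD − V_SD)/R_D. Equating: 9.8 V_SD² − 33.72 V_SD + 9.01 = 0, giving V_SD = 0.292 V (the root below V_ov).
I_D = (9.01 − 0.292) / 6.22 = 1.4 mA.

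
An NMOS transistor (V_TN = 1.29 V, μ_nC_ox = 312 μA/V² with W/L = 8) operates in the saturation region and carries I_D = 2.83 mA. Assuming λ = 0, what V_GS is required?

k_n = μ_nC_ox · (W/L) = 2.496 mA/V².
In saturation I_D = ½ k_n (V_GS − V_TN)², so V_GS − V_TN = √(2 I_D / k_n) = √(2 × 2.83 / 2.496) = 1.51 V.
V_GS = 1.29 + 1.51 = 2.8 V.

V_GS = 2.80 V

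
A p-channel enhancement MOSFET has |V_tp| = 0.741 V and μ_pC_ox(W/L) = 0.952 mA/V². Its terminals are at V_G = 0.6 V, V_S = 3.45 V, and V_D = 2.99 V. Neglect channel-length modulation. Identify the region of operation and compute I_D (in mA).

V_SG = V_S − V_G = 3.45 − 0.6 = 2.85 V; V_SD = V_S − V_D = 3.45 − 2.99 = 0.46 V.
V_ov = V_SG − |V_tp| = 2.85 − 0.741 = 2.11 V.
Since V_SD = 0.46 V < V_ov = 2.11 V, the device is in the triode region.
I_D = k_p [V_ov · V_SD − ½ V_SD²] = 0.952 × [2.11 × 0.46 − 0.5 × 0.46²] = 0.823 mA.

Triode; I_D = 0.823 mA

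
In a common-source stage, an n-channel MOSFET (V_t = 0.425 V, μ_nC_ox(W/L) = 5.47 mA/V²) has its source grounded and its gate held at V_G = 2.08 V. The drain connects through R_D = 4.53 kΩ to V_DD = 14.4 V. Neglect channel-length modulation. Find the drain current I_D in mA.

V_GS = V_G = 2.08 V, so V_ov = 2.08 − 0.425 = 1.66 V.
Assume saturation: I_D = ½ k_n V_ov² = 0.5 × 5.47 × 1.66² = 7.49 mA, giving V_DS = V_DD − I_D R_D = 14.4 − 7.49 × 4.53 = -19.5 V.
But -19.5 V < V_ov = 1.66 V, so the device is actually in triode.
In triode I_D = k_n[V_ov V_DS − ½ V_DS²] and I_D = (V_DD − V_DS)/R_D. Equating: 12.4 V_DS² − 42.01 V_DS + 14.4 = 0, giving V_DS = 0.387 V (the root below V_ov).
I_D = (14.4 − 0.387) / 4.53 = 3.09 mA.

I_D = 3.09 mA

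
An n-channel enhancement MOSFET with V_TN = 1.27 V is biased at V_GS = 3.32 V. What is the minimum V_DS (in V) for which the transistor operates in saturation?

V_DS,sat = 2.05 V

The boundary between triode and saturation is V_DS = V_GS − V_TN = V_ov.
V_ov = 3.32 − 1.27 = 2.05 V.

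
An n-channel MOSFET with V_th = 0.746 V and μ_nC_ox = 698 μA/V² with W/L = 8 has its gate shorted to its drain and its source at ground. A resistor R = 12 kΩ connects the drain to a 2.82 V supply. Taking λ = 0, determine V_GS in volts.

With gate tied to drain, V_GS = V_DS ≥ V_GS − V_th, so the device is in saturation.
k_n = μ_nC_ox · (W/L) = 5.584 mA/V².
KCL at the drain: ½ k_n (V_GS − V_th)² = (V_DD − V_GS)/R.
Let x = V_GS − 0.746. Then 33.5 x² + x − 2.074 = 0, giving x = 0.234 V (positive root), so V_GS = 0.98 V.
I_D = (V_DD − V_GS)/R = (2.82 − 0.98) / 12 = 0.153 mA.

V_GS = 0.980 V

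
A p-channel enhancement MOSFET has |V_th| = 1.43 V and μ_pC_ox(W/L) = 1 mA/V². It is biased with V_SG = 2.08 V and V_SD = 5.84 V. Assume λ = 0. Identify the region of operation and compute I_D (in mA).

V_ov = V_SG − |V_th| = 2.08 − 1.43 = 0.65 V.
Since V_SD = 5.84 V ≥ V_ov = 0.65 V, the device is in saturation.
I_D = ½ k_p V_ov² = 0.5 × 1 × 0.65² = 0.211 mA.

Saturation; I_D = 0.211 mA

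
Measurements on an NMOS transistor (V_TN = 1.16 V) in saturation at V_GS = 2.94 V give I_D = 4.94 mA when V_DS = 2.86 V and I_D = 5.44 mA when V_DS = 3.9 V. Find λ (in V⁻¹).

λ = 0.135 V⁻¹

With V_GS fixed, I_D ∝ (1 + λ V_DS) in saturation, so I_D2/I_D1 = (1 + λ V_DS2)/(1 + λ V_DS1).
5.44/4.94 = 1.101 = (1 + 3.9 λ)/(1 + 2.86 λ).
Solving: λ (I_D1 V_DS2 − I_D2 V_DS1) = I_D2 − I_D1, so λ = (5.44 − 4.94) / (4.94 × 3.9 − 5.44 × 2.86) = 0.5 / 3.71 = 0.135 V⁻¹.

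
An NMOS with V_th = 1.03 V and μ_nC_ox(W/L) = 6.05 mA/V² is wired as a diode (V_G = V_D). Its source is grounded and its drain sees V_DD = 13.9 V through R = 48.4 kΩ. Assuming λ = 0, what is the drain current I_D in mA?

With gate tied to drain, V_GS = V_DS ≥ V_GS − V_th, so the device is in saturation.
KCL at the drain: ½ k_n (V_GS − V_th)² = (V_DD − V_GS)/R.
Let x = V_GS − 1.03. Then 146 x² + x − 12.87 = 0, giving x = 0.293 V (positive root), so V_GS = 1.32 V.
I_D = (V_DD − V_GS)/R = (13.9 − 1.32) / 48.4 = 0.26 mA.

I_D = 0.260 mA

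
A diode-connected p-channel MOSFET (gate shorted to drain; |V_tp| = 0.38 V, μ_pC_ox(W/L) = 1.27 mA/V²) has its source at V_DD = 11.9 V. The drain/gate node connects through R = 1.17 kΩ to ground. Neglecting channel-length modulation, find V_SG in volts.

With gate tied to drain, V_SG = V_SD ≥ V_SG − |V_tp|, so the device is in saturation.
KCL at the drain: ½ k_p (V_SG − |V_tp|)² = (V_DD − V_SG)/R.
Let x = V_SG − 0.38. Then 0.743 x² + x − 11.52 = 0, giving x = 3.32 V (positive root), so V_SG = 3.7 V.
I_D = (V_DD − V_SG)/R = (11.9 − 3.7) / 1.17 = 7.01 mA.

V_SG = 3.70 V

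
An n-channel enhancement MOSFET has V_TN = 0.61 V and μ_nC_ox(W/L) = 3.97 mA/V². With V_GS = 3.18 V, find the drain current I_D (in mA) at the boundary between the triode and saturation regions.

I_D = 13.1 mA

At the boundary V_DS = V_ov = V_GS − V_TN = 3.18 − 0.61 = 2.57 V.
I_D = ½ k_n V_ov² = 0.5 × 3.97 × 2.57² = 13.1 mA.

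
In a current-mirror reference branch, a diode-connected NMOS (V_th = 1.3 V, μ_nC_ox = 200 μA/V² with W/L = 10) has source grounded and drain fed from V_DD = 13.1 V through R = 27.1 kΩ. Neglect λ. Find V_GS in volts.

V_GS = 1.94 V

With gate tied to drain, V_GS = V_DS ≥ V_GS − V_th, so the device is in saturation.
k_n = μ_nC_ox · (W/L) = 2 mA/V².
KCL at the drain: ½ k_n (V_GS − V_th)² = (V_DD − V_GS)/R.
Let x = V_GS − 1.3. Then 27.1 x² + x − 11.8 = 0, giving x = 0.642 V (positive root), so V_GS = 1.94 V.
I_D = (V_DD − V_GS)/R = (13.1 − 1.94) / 27.1 = 0.412 mA.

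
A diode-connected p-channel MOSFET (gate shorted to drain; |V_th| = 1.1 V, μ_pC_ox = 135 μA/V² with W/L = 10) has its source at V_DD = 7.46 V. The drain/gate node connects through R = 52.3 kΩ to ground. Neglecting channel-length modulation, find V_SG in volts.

With gate tied to drain, V_SG = V_SD ≥ V_SG − |V_th|, so the device is in saturation.
k_p = μ_pC_ox · (W/L) = 1.35 mA/V².
KCL at the drain: ½ k_p (V_SG − |V_th|)² = (V_DD − V_SG)/R.
Let x = V_SG − 1.1. Then 35.3 x² + x − 6.36 = 0, giving x = 0.411 V (positive root), so V_SG = 1.51 V.
I_D = (V_DD − V_SG)/R = (7.46 − 1.51) / 52.3 = 0.114 mA.

V_SG = 1.51 V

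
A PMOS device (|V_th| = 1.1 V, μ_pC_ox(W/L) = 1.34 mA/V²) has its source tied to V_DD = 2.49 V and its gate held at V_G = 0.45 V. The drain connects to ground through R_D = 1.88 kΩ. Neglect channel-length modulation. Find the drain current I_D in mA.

V_SG = V_DD − V_G = 2.49 − 0.45 = 2.04 V, so V_ov = 2.04 − 1.1 = 0.94 V.
Assume saturation: I_D = ½ k_p V_ov² = 0.5 × 1.34 × 0.94² = 0.592 mA, giving V_SD = V_DD − I_D R_D = 2.49 − 0.592 × 1.88 = 1.38 V.
V_SD = 1.38 V ≥ V_ov = 0.94 V, confirming saturation.

I_D = 0.592 mA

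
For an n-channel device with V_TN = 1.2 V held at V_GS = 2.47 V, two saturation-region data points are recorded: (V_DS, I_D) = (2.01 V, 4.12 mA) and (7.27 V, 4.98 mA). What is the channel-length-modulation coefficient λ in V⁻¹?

With V_GS fixed, I_D ∝ (1 + λ V_DS) in saturation, so I_D2/I_D1 = (1 + λ V_DS2)/(1 + λ V_DS1).
4.98/4.12 = 1.209 = (1 + 7.27 λ)/(1 + 2.01 λ).
Solving: λ (I_D1 V_DS2 − I_D2 V_DS1) = I_D2 − I_D1, so λ = (4.98 − 4.12) / (4.12 × 7.27 − 4.98 × 2.01) = 0.86 / 19.9 = 0.0431 V⁻¹.

λ = 0.0431 V⁻¹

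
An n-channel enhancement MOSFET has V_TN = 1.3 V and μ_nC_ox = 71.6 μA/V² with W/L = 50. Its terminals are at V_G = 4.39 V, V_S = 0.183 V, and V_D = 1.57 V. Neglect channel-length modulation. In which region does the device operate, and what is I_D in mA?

Triode; I_D = 11.0 mA

V_GS = V_G − V_S = 4.39 − 0.183 = 4.21 V; V_DS = V_D − V_S = 1.57 − 0.183 = 1.39 V.
k_n = μ_nC_ox · (W/L) = 3.58 mA/V².
V_ov = V_GS − V_TN = 4.21 − 1.3 = 2.91 V.
Since V_DS = 1.39 V < V_ov = 2.91 V, the device is in the triode region.
I_D = k_n [V_ov · V_DS − ½ V_DS²] = 3.58 × [2.91 × 1.39 − 0.5 × 1.39²] = 11 mA.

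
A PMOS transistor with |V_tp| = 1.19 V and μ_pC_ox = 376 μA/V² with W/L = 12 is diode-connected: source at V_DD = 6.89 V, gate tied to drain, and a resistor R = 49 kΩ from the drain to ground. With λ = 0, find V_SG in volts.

V_SG = 1.41 V

With gate tied to drain, V_SG = V_SD ≥ V_SG − |V_tp|, so the device is in saturation.
k_p = μ_pC_ox · (W/L) = 4.512 mA/V².
KCL at the drain: ½ k_p (V_SG − |V_tp|)² = (V_DD − V_SG)/R.
Let x = V_SG − 1.19. Then 111 x² + x − 5.7 = 0, giving x = 0.223 V (positive root), so V_SG = 1.41 V.
I_D = (V_DD − V_SG)/R = (6.89 − 1.41) / 49 = 0.112 mA.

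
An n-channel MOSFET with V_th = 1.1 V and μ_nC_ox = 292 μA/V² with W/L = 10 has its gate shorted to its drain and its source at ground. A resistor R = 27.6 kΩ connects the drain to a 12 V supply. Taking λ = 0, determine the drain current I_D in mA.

I_D = 0.377 mA

With gate tied to drain, V_GS = V_DS ≥ V_GS − V_th, so the device is in saturation.
k_n = μ_nC_ox · (W/L) = 2.92 mA/V².
KCL at the drain: ½ k_n (V_GS − V_th)² = (V_DD − V_GS)/R.
Let x = V_GS − 1.1. Then 40.3 x² + x − 10.9 = 0, giving x = 0.508 V (positive root), so V_GS = 1.61 V.
I_D = (V_DD − V_GS)/R = (12 − 1.61) / 27.6 = 0.377 mA.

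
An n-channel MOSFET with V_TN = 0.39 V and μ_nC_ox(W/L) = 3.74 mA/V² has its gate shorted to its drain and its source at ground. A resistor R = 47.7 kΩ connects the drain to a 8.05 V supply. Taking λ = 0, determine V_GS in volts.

V_GS = 0.677 V

With gate tied to drain, V_GS = V_DS ≥ V_GS − V_TN, so the device is in saturation.
KCL at the drain: ½ k_n (V_GS − V_TN)² = (V_DD − V_GS)/R.
Let x = V_GS − 0.39. Then 89.2 x² + x − 7.66 = 0, giving x = 0.287 V (positive root), so V_GS = 0.677 V.
I_D = (V_DD − V_GS)/R = (8.05 − 0.677) / 47.7 = 0.155 mA.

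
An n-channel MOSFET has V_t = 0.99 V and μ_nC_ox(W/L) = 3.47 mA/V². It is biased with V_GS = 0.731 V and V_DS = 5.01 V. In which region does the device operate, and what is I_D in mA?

V_GS = 0.731 V < V_t = 0.99 V, so the transistor is in cutoff.

Cutoff; I_D = 0 mA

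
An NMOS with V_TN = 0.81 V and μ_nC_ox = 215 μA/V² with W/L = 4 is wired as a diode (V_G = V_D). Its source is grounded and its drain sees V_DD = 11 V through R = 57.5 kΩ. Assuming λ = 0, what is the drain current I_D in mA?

I_D = 0.166 mA

With gate tied to drain, V_GS = V_DS ≥ V_GS − V_TN, so the device is in saturation.
k_n = μ_nC_ox · (W/L) = 0.86 mA/V².
KCL at the drain: ½ k_n (V_GS − V_TN)² = (V_DD − V_GS)/R.
Let x = V_GS − 0.81. Then 24.7 x² + x − 10.19 = 0, giving x = 0.622 V (positive root), so V_GS = 1.43 V.
I_D = (V_DD − V_GS)/R = (11 − 1.43) / 57.5 = 0.166 mA.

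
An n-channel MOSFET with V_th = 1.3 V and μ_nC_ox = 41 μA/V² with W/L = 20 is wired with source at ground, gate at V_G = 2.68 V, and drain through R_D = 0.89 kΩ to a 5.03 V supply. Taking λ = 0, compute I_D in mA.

V_GS = V_G = 2.68 V, so V_ov = 2.68 − 1.3 = 1.38 V.
k_n = μ_nC_ox · (W/L) = 0.82 mA/V².
Assume saturation: I_D = ½ k_n V_ov² = 0.5 × 0.82 × 1.38² = 0.781 mA, giving V_DS = V_DD − I_D R_D = 5.03 − 0.781 × 0.89 = 4.34 V.
V_DS = 4.34 V ≥ V_ov = 1.38 V, confirming saturation.

I_D = 0.781 mA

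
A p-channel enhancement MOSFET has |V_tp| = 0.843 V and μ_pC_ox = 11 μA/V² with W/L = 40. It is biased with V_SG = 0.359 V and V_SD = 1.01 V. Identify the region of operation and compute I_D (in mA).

Cutoff; I_D = 0 mA

V_SG = 0.359 V < |V_tp| = 0.843 V, so the transistor is in cutoff.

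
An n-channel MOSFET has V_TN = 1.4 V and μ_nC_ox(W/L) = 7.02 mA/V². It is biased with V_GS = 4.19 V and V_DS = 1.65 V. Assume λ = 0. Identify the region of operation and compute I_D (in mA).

V_ov = V_GS − V_TN = 4.19 − 1.4 = 2.79 V.
Since V_DS = 1.65 V < V_ov = 2.79 V, the device is in the triode region.
I_D = k_n [V_ov · V_DS − ½ V_DS²] = 7.02 × [2.79 × 1.65 − 0.5 × 1.65²] = 22.8 mA.

Triode; I_D = 22.8 mA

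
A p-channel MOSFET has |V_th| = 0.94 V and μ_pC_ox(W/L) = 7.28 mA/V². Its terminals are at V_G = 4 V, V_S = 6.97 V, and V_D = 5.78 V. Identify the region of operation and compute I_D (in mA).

V_SG = V_S − V_G = 6.97 − 4 = 2.97 V; V_SD = V_S − V_D = 6.97 − 5.78 = 1.19 V.
V_ov = V_SG − |V_th| = 2.97 − 0.94 = 2.03 V.
Since V_SD = 1.19 V < V_ov = 2.03 V, the device is in the triode region.
I_D = k_p [V_ov · V_SD − ½ V_SD²] = 7.28 × [2.03 × 1.19 − 0.5 × 1.19²] = 12.4 mA.

Triode; I_D = 12.4 mA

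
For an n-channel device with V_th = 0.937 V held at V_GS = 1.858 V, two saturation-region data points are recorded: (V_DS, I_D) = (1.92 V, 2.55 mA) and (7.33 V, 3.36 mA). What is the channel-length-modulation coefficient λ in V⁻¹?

With V_GS fixed, I_D ∝ (1 + λ V_DS) in saturation, so I_D2/I_D1 = (1 + λ V_DS2)/(1 + λ V_DS1).
3.36/2.55 = 1.318 = (1 + 7.33 λ)/(1 + 1.92 λ).
Solving: λ (I_D1 V_DS2 − I_D2 V_DS1) = I_D2 − I_D1, so λ = (3.36 − 2.55) / (2.55 × 7.33 − 3.36 × 1.92) = 0.81 / 12.2 = 0.0662 V⁻¹.

λ = 0.0662 V⁻¹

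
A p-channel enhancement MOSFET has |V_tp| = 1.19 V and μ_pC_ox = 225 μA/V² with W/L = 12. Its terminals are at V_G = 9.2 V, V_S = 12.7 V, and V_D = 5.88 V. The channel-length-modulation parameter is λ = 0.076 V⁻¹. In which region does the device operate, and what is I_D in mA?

Saturation; I_D = 10.9 mA

V_SG = V_S − V_G = 12.7 − 9.2 = 3.5 V; V_SD = V_S − V_D = 12.7 − 5.88 = 6.82 V.
k_p = μ_pC_ox · (W/L) = 2.7 mA/V².
V_ov = V_SG − |V_tp| = 3.5 − 1.19 = 2.31 V.
Since V_SD = 6.82 V ≥ V_ov = 2.31 V, the device is in saturation.
I_D = ½ k_p V_ov² (1 + λ V_SD) = 0.5 × 2.7 × 2.31² × (1 + 0.076 × 6.82) = 10.9 mA.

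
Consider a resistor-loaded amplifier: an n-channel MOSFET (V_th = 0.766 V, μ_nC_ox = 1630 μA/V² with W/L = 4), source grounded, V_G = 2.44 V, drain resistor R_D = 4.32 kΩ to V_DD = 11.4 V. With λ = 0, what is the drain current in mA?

V_GS = V_G = 2.44 V, so V_ov = 2.44 − 0.766 = 1.67 V.
k_n = μ_nC_ox · (W/L) = 6.52 mA/V².
Assume saturation: I_D = ½ k_n V_ov² = 0.5 × 6.52 × 1.67² = 9.14 mA, giving V_DS = V_DD − I_D R_D = 11.4 − 9.14 × 4.32 = -28.1 V.
But -28.1 V < V_ov = 1.67 V, so the device is actually in triode.
In triode I_D = k_n[V_ov V_DS − ½ V_DS²] and I_D = (V_DD − V_DS)/R_D. Equating: 14.1 V_DS² − 48.15 V_DS + 11.4 = 0, giving V_DS = 0.256 V (the root below V_ov).
I_D = (11.4 − 0.256) / 4.32 = 2.58 mA.

I_D = 2.58 mA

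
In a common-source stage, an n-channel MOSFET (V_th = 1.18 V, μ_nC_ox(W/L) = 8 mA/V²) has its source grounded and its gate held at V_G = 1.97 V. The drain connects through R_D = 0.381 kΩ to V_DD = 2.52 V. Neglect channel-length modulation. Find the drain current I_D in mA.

I_D = 2.50 mA

V_GS = V_G = 1.97 V, so V_ov = 1.97 − 1.18 = 0.79 V.
Assume saturation: I_D = ½ k_n V_ov² = 0.5 × 8 × 0.79² = 2.5 mA, giving V_DS = V_DD − I_D R_D = 2.52 − 2.5 × 0.381 = 1.57 V.
V_DS = 1.57 V ≥ V_ov = 0.79 V, confirming saturation.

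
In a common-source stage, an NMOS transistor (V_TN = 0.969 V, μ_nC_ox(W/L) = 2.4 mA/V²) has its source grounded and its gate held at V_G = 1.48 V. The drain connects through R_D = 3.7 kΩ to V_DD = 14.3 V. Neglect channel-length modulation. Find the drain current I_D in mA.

I_D = 0.313 mA

V_GS = V_G = 1.48 V, so V_ov = 1.48 − 0.969 = 0.511 V.
Assume saturation: I_D = ½ k_n V_ov² = 0.5 × 2.4 × 0.511² = 0.313 mA, giving V_DS = V_DD − I_D R_D = 14.3 − 0.313 × 3.7 = 13.1 V.
V_DS = 13.1 V ≥ V_ov = 0.511 V, confirming saturation.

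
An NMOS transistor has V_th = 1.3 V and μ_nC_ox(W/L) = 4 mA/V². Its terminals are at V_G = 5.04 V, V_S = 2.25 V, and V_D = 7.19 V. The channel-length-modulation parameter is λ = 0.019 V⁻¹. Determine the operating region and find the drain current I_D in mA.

V_GS = V_G − V_S = 5.04 − 2.25 = 2.79 V; V_DS = V_D − V_S = 7.19 − 2.25 = 4.94 V.
V_ov = V_GS − V_th = 2.79 − 1.3 = 1.49 V.
Since V_DS = 4.94 V ≥ V_ov = 1.49 V, the device is in saturation.
I_D = ½ k_n V_ov² (1 + λ V_DS) = 0.5 × 4 × 1.49² × (1 + 0.019 × 4.94) = 4.86 mA.

Saturation; I_D = 4.86 mA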